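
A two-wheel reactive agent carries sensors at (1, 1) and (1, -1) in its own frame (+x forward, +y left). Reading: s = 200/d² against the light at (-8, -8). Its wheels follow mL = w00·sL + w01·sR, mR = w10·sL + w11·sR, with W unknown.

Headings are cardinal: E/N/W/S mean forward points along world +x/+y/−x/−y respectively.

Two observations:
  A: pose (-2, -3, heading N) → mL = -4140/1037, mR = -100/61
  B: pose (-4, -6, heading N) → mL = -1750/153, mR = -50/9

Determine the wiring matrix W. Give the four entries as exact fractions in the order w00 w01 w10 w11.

obs A: pose=(-2,-3,N) → sL=200/61, sR=40/17, mL=-4140/1037, mR=-100/61
obs B: pose=(-4,-6,N) → sL=100/9, sR=100/17, mL=-1750/153, mR=-50/9
sensor matrix S = [[200/61, 40/17], [100/9, 100/17]]; det S = -64000/9333
solve [mL_A; mL_B] = S·[w00; w01] and [mR_A; mR_B] = S·[w10; w11]:
  w00 = -1/2, w01 = -1, w10 = -1/2, w11 = 0

-1/2 -1 -1/2 0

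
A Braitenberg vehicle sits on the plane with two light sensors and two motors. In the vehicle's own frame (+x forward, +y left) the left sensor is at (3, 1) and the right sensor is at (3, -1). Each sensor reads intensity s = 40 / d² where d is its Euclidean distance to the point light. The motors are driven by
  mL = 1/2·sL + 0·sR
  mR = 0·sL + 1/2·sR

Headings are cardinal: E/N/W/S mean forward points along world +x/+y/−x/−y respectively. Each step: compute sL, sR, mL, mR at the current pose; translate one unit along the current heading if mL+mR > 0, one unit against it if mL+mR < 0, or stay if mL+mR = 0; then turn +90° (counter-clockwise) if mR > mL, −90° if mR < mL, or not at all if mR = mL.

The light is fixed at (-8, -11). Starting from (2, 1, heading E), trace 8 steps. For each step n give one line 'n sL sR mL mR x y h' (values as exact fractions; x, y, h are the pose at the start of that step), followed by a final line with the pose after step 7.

0 20/169 4/29 10/169 2/29 2 1 E
1 8/65 40/369 4/65 20/369 3 1 N
2 5/49 2/17 5/98 1/17 3 2 E
3 40/377 8/85 20/377 4/85 4 2 N
4 4/45 20/197 2/45 10/197 4 3 E
5 40/433 8/97 20/433 4/97 5 3 N
6 5/64 10/113 5/128 5/113 5 4 E
7 40/493 40/549 20/493 20/549 6 4 N
final 6 5 E

n=0: pose=(2,1,E); sL=20/169, sR=4/29; mL=10/169, mR=2/29; mL+mR=628/4901 → advance +1; mR−mL=48/4901 → turn +1·90°
n=1: pose=(3,1,N); sL=8/65, sR=40/369; mL=4/65, mR=20/369; mL+mR=2776/23985 → advance +1; mR−mL=-176/23985 → turn -1·90°
n=2: pose=(3,2,E); sL=5/49, sR=2/17; mL=5/98, mR=1/17; mL+mR=183/1666 → advance +1; mR−mL=13/1666 → turn +1·90°
n=3: pose=(4,2,N); sL=40/377, sR=8/85; mL=20/377, mR=4/85; mL+mR=3208/32045 → advance +1; mR−mL=-192/32045 → turn -1·90°
n=4: pose=(4,3,E); sL=4/45, sR=20/197; mL=2/45, mR=10/197; mL+mR=844/8865 → advance +1; mR−mL=56/8865 → turn +1·90°
n=5: pose=(5,3,N); sL=40/433, sR=8/97; mL=20/433, mR=4/97; mL+mR=3672/42001 → advance +1; mR−mL=-208/42001 → turn -1·90°
n=6: pose=(5,4,E); sL=5/64, sR=10/113; mL=5/128, mR=5/113; mL+mR=1205/14464 → advance +1; mR−mL=75/14464 → turn +1·90°
n=7: pose=(6,4,N); sL=40/493, sR=40/549; mL=20/493, mR=20/549; mL+mR=20840/270657 → advance +1; mR−mL=-1120/270657 → turn -1·90°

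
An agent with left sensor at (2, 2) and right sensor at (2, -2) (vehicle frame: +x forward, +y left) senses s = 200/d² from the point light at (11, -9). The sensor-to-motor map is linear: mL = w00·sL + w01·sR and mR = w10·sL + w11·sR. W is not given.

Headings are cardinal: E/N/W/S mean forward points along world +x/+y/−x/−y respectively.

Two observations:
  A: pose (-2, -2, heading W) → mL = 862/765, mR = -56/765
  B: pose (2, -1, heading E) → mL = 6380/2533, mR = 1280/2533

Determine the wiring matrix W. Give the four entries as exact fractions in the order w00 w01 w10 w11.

1 1/2 -1/2 1/2

obs A: pose=(-2,-2,W) → sL=4/5, sR=100/153, mL=862/765, mR=-56/765
obs B: pose=(2,-1,E) → sL=200/149, sR=40/17, mL=6380/2533, mR=1280/2533
sensor matrix S = [[4/5, 100/153], [200/149, 40/17]]; det S = 22912/22797
solve [mL_A; mL_B] = S·[w00; w01] and [mR_A; mR_B] = S·[w10; w11]:
  w00 = 1, w01 = 1/2, w10 = -1/2, w11 = 1/2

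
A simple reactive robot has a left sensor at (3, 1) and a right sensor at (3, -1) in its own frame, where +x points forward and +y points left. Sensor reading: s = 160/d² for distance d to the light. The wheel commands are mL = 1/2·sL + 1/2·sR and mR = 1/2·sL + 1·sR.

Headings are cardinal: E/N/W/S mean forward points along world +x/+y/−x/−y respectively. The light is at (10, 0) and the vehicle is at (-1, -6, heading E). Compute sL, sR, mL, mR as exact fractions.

left sensor world pos  = (2, -5); dL² = 89
right sensor world pos = (2, -7); dR² = 113
sL = 160/89 = 160/89
sR = 160/113 = 160/113
mL = 1/2·sL + 1/2·sR = 16160/10057
mR = 1/2·sL + 1·sR = 23280/10057

160/89 160/113 16160/10057 23280/10057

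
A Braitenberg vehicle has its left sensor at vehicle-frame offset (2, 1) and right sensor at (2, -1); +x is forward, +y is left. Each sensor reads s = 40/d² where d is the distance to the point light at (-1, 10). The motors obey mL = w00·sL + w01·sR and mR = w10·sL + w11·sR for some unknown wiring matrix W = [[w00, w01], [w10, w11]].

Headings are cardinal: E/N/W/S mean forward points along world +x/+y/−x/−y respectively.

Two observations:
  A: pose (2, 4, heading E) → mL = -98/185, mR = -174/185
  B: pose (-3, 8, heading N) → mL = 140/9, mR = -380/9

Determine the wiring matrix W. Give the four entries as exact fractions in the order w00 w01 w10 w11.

-1 1/2 -1/2 -1

obs A: pose=(2,4,E) → sL=4/5, sR=20/37, mL=-98/185, mR=-174/185
obs B: pose=(-3,8,N) → sL=40/9, sR=40, mL=140/9, mR=-380/9
sensor matrix S = [[4/5, 20/37], [40/9, 40]]; det S = 9856/333
solve [mL_A; mL_B] = S·[w00; w01] and [mR_A; mR_B] = S·[w10; w11]:
  w00 = -1, w01 = 1/2, w10 = -1/2, w11 = -1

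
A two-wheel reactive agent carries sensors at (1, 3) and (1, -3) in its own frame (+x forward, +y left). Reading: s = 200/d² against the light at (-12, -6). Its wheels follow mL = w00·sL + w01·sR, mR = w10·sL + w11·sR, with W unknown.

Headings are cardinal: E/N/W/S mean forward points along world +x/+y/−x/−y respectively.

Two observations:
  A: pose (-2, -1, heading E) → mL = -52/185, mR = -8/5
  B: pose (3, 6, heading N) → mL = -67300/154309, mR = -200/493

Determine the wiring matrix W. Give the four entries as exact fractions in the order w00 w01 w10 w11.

-1 1/2 0 -1

obs A: pose=(-2,-1,E) → sL=40/37, sR=8/5, mL=-52/185, mR=-8/5
obs B: pose=(3,6,N) → sL=200/313, sR=200/493, mL=-67300/154309, mR=-200/493
sensor matrix S = [[40/37, 8/5], [200/313, 200/493]]; det S = -3333120/5709433
solve [mL_A; mL_B] = S·[w00; w01] and [mR_A; mR_B] = S·[w10; w11]:
  w00 = -1, w01 = 1/2, w10 = 0, w11 = -1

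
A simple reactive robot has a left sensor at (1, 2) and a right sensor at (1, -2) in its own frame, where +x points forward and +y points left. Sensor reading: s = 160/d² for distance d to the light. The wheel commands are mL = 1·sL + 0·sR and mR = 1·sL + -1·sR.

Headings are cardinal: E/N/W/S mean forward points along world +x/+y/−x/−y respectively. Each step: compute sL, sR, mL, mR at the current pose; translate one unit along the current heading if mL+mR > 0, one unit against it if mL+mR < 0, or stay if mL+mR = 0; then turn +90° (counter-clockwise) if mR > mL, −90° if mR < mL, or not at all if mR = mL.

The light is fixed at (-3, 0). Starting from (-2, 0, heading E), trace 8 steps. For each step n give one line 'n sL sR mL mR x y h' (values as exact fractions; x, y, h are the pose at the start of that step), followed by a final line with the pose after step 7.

0 20 20 20 0 -2 0 E
1 160/17 160 160/17 -2560/17 -1 0 S
2 80 16 80 64 -1 1 W
3 32 160/13 32 256/13 -2 1 N
4 8 40 8 -32 -2 2 E
5 32 32 32 0 -3 2 S
6 80 16 80 64 -3 1 W
7 160/13 32 160/13 -256/13 -4 1 N
final -4 0 E

n=0: pose=(-2,0,E); sL=20, sR=20; mL=20, mR=0; mL+mR=20 → advance +1; mR−mL=-20 → turn -1·90°
n=1: pose=(-1,0,S); sL=160/17, sR=160; mL=160/17, mR=-2560/17; mL+mR=-2400/17 → advance -1; mR−mL=-160 → turn -1·90°
n=2: pose=(-1,1,W); sL=80, sR=16; mL=80, mR=64; mL+mR=144 → advance +1; mR−mL=-16 → turn -1·90°
n=3: pose=(-2,1,N); sL=32, sR=160/13; mL=32, mR=256/13; mL+mR=672/13 → advance +1; mR−mL=-160/13 → turn -1·90°
n=4: pose=(-2,2,E); sL=8, sR=40; mL=8, mR=-32; mL+mR=-24 → advance -1; mR−mL=-40 → turn -1·90°
n=5: pose=(-3,2,S); sL=32, sR=32; mL=32, mR=0; mL+mR=32 → advance +1; mR−mL=-32 → turn -1·90°
n=6: pose=(-3,1,W); sL=80, sR=16; mL=80, mR=64; mL+mR=144 → advance +1; mR−mL=-16 → turn -1·90°
n=7: pose=(-4,1,N); sL=160/13, sR=32; mL=160/13, mR=-256/13; mL+mR=-96/13 → advance -1; mR−mL=-32 → turn -1·90°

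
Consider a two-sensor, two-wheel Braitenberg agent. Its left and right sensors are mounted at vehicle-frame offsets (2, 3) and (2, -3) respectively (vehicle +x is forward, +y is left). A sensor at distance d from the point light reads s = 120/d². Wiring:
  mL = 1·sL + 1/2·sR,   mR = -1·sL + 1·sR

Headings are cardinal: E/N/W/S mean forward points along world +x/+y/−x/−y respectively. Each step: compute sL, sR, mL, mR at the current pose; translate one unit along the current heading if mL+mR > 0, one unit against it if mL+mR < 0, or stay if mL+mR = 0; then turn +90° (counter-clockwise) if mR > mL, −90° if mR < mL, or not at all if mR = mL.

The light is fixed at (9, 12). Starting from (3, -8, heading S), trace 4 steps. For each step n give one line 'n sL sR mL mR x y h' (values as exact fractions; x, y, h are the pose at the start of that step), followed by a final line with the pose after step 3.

n=0: pose=(3,-8,S); sL=120/493, sR=24/113; mL=19476/55709, mR=-1728/55709; mL+mR=36/113 → advance +1; mR−mL=-21204/55709 → turn -1·90°
n=1: pose=(3,-9,W); sL=3/16, sR=30/97; mL=531/1552, mR=189/1552; mL+mR=45/97 → advance +1; mR−mL=-171/776 → turn -1·90°
n=2: pose=(2,-9,N); sL=120/461, sR=120/377; mL=72900/173797, mR=10080/173797; mL+mR=180/377 → advance +1; mR−mL=-62820/173797 → turn -1·90°
n=3: pose=(2,-8,E); sL=60/157, sR=60/277; mL=21330/43489, mR=-7200/43489; mL+mR=90/277 → advance +1; mR−mL=-28530/43489 → turn -1·90°

0 120/493 24/113 19476/55709 -1728/55709 3 -8 S
1 3/16 30/97 531/1552 189/1552 3 -9 W
2 120/461 120/377 72900/173797 10080/173797 2 -9 N
3 60/157 60/277 21330/43489 -7200/43489 2 -8 E
final 3 -8 S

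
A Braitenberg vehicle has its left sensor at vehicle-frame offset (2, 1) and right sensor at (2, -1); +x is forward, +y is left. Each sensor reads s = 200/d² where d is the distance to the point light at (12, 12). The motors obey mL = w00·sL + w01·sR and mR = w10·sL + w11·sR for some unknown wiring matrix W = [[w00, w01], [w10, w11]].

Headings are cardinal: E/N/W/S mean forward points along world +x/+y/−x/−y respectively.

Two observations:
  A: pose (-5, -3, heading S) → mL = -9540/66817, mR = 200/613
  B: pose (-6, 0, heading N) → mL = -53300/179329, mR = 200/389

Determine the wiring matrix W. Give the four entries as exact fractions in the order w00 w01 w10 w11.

obs A: pose=(-5,-3,S) → sL=40/109, sR=200/613, mL=-9540/66817, mR=200/613
obs B: pose=(-6,0,N) → sL=200/461, sR=200/389, mL=-53300/179329, mR=200/389
sensor matrix S = [[40/109, 200/613], [200/461, 200/389]]; det S = 564704000/11982225793
solve [mL_A; mL_B] = S·[w00; w01] and [mR_A; mR_B] = S·[w10; w11]:
  w00 = 1/2, w01 = -1, w10 = 0, w11 = 1

1/2 -1 0 1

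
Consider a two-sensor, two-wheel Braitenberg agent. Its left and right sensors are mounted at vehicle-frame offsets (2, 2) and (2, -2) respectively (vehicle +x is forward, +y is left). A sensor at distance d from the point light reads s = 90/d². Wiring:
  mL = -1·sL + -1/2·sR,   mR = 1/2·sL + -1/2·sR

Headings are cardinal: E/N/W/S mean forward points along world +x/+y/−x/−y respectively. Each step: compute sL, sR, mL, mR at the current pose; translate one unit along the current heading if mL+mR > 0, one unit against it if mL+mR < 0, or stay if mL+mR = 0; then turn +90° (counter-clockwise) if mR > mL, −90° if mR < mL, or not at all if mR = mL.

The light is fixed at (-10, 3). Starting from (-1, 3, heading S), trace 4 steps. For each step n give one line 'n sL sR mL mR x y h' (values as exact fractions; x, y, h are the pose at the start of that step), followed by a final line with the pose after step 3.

0 18/25 90/53 -2079/1325 -648/1325 -1 3 S
1 9/13 45/61 -1683/1586 -18/793 -1 4 E
2 2 90/109 -263/109 64/109 -2 4 N
3 9/4 9/4 -27/8 0 -2 3 W
final -1 3 S

n=0: pose=(-1,3,S); sL=18/25, sR=90/53; mL=-2079/1325, mR=-648/1325; mL+mR=-2727/1325 → advance -1; mR−mL=27/25 → turn +1·90°
n=1: pose=(-1,4,E); sL=9/13, sR=45/61; mL=-1683/1586, mR=-18/793; mL+mR=-1719/1586 → advance -1; mR−mL=27/26 → turn +1·90°
n=2: pose=(-2,4,N); sL=2, sR=90/109; mL=-263/109, mR=64/109; mL+mR=-199/109 → advance -1; mR−mL=3 → turn +1·90°
n=3: pose=(-2,3,W); sL=9/4, sR=9/4; mL=-27/8, mR=0; mL+mR=-27/8 → advance -1; mR−mL=27/8 → turn +1·90°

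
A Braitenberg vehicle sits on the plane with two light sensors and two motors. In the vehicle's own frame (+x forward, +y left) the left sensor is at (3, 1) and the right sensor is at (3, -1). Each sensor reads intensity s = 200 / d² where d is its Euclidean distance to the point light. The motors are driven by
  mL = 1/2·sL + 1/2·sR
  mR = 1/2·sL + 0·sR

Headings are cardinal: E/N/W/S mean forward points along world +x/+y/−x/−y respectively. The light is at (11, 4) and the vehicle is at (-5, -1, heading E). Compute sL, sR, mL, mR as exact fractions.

40/37 40/41 1560/1517 20/37

left sensor world pos  = (-2, 0); dL² = 185
right sensor world pos = (-2, -2); dR² = 205
sL = 200/185 = 40/37
sR = 200/205 = 40/41
mL = 1/2·sL + 1/2·sR = 1560/1517
mR = 1/2·sL + 0·sR = 20/37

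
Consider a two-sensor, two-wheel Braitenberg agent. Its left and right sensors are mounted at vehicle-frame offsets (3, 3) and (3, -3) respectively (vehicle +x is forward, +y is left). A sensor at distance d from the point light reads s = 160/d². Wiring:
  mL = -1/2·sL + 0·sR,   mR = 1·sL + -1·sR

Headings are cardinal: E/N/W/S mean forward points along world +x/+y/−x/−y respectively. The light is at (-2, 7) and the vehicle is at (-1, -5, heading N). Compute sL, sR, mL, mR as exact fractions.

left sensor world pos  = (-4, -2); dL² = 85
right sensor world pos = (2, -2); dR² = 97
sL = 160/85 = 32/17
sR = 160/97 = 160/97
mL = -1/2·sL + 0·sR = -16/17
mR = 1·sL + -1·sR = 384/1649

32/17 160/97 -16/17 384/1649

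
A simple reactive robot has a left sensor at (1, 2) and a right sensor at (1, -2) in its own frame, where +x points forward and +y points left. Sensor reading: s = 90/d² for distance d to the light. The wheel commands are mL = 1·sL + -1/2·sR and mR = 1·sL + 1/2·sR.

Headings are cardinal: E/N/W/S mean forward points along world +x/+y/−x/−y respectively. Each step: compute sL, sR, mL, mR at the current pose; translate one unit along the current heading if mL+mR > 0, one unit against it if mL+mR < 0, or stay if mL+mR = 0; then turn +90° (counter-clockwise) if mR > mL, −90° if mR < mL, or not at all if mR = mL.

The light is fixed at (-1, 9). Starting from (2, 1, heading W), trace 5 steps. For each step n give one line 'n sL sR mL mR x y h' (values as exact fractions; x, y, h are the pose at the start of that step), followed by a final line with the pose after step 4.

n=0: pose=(2,1,W); sL=45/52, sR=9/4; mL=-27/104, mR=207/104; mL+mR=45/26 → advance +1; mR−mL=9/4 → turn +1·90°
n=1: pose=(1,1,S); sL=90/97, sR=10/9; mL=325/873, mR=1295/873; mL+mR=180/97 → advance +1; mR−mL=10/9 → turn +1·90°
n=2: pose=(1,0,E); sL=45/29, sR=9/13; mL=909/754, mR=1431/754; mL+mR=90/29 → advance +1; mR−mL=9/13 → turn +1·90°
n=3: pose=(2,0,N); sL=18/13, sR=90/89; mL=1017/1157, mR=2187/1157; mL+mR=36/13 → advance +1; mR−mL=90/89 → turn +1·90°
n=4: pose=(2,1,W); sL=45/52, sR=9/4; mL=-27/104, mR=207/104; mL+mR=45/26 → advance +1; mR−mL=9/4 → turn +1·90°

0 45/52 9/4 -27/104 207/104 2 1 W
1 90/97 10/9 325/873 1295/873 1 1 S
2 45/29 9/13 909/754 1431/754 1 0 E
3 18/13 90/89 1017/1157 2187/1157 2 0 N
4 45/52 9/4 -27/104 207/104 2 1 W
final 1 1 S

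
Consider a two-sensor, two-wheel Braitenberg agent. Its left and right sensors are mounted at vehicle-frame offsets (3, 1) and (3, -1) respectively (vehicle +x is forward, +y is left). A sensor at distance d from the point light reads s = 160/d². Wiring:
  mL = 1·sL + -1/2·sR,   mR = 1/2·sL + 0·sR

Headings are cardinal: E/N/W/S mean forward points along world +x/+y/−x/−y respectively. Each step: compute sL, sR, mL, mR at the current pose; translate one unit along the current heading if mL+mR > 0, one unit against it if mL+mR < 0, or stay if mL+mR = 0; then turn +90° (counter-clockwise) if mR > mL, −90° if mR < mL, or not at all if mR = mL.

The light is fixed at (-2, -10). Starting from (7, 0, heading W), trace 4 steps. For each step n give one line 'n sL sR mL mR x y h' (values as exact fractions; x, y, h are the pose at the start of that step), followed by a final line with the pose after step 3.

n=0: pose=(7,0,W); sL=160/117, sR=160/157; mL=15760/18369, mR=80/117; mL+mR=9440/6123 → advance +1; mR−mL=-3200/18369 → turn -1·90°
n=1: pose=(6,0,N); sL=80/109, sR=16/25; mL=1128/2725, mR=40/109; mL+mR=2128/2725 → advance +1; mR−mL=-128/2725 → turn -1·90°
n=2: pose=(6,1,E); sL=32/53, sR=160/221; mL=2832/11713, mR=16/53; mL+mR=6368/11713 → advance +1; mR−mL=704/11713 → turn +1·90°
n=3: pose=(7,1,N); sL=8/13, sR=20/37; mL=166/481, mR=4/13; mL+mR=314/481 → advance +1; mR−mL=-18/481 → turn -1·90°

0 160/117 160/157 15760/18369 80/117 7 0 W
1 80/109 16/25 1128/2725 40/109 6 0 N
2 32/53 160/221 2832/11713 16/53 6 1 E
3 8/13 20/37 166/481 4/13 7 1 N
final 7 2 E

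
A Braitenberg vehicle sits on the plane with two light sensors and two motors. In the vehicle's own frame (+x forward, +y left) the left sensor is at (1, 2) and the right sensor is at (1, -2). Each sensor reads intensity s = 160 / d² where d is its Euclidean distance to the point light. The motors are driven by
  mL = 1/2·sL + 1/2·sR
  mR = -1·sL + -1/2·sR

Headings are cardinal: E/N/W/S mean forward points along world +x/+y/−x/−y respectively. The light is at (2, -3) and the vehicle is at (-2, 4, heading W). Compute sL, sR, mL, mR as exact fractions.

16/5 80/53 624/265 -1048/265

left sensor world pos  = (-3, 2); dL² = 50
right sensor world pos = (-3, 6); dR² = 106
sL = 160/50 = 16/5
sR = 160/106 = 80/53
mL = 1/2·sL + 1/2·sR = 624/265
mR = -1·sL + -1/2·sR = -1048/265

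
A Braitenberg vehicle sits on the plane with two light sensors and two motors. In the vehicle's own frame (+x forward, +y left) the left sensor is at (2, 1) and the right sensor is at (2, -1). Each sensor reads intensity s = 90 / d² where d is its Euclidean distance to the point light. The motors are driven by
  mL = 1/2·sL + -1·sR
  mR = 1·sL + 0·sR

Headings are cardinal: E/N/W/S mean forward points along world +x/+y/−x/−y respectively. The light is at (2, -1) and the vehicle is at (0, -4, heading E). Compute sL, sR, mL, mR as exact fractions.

left sensor world pos  = (2, -3); dL² = 4
right sensor world pos = (2, -5); dR² = 16
sL = 90/4 = 45/2
sR = 90/16 = 45/8
mL = 1/2·sL + -1·sR = 45/8
mR = 1·sL + 0·sR = 45/2

45/2 45/8 45/8 45/2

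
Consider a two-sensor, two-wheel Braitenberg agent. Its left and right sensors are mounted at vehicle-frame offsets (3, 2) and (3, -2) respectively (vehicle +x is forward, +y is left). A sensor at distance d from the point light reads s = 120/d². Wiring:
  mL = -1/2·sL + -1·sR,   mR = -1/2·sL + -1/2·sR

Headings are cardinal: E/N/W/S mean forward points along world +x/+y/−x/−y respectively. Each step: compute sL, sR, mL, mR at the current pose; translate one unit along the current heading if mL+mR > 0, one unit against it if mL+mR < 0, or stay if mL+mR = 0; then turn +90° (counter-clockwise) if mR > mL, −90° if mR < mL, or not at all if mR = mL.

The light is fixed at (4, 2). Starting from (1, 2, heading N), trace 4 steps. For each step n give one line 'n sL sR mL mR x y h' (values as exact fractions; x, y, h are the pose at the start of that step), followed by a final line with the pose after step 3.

0 60/17 12 -234/17 -132/17 1 2 N
1 8/3 120/37 -508/111 -328/111 1 1 W
2 15/2 15/4 -15/2 -45/8 2 1 S
3 24 24 -36 -24 2 2 E
final 1 2 N

n=0: pose=(1,2,N); sL=60/17, sR=12; mL=-234/17, mR=-132/17; mL+mR=-366/17 → advance -1; mR−mL=6 → turn +1·90°
n=1: pose=(1,1,W); sL=8/3, sR=120/37; mL=-508/111, mR=-328/111; mL+mR=-836/111 → advance -1; mR−mL=60/37 → turn +1·90°
n=2: pose=(2,1,S); sL=15/2, sR=15/4; mL=-15/2, mR=-45/8; mL+mR=-105/8 → advance -1; mR−mL=15/8 → turn +1·90°
n=3: pose=(2,2,E); sL=24, sR=24; mL=-36, mR=-24; mL+mR=-60 → advance -1; mR−mL=12 → turn +1·90°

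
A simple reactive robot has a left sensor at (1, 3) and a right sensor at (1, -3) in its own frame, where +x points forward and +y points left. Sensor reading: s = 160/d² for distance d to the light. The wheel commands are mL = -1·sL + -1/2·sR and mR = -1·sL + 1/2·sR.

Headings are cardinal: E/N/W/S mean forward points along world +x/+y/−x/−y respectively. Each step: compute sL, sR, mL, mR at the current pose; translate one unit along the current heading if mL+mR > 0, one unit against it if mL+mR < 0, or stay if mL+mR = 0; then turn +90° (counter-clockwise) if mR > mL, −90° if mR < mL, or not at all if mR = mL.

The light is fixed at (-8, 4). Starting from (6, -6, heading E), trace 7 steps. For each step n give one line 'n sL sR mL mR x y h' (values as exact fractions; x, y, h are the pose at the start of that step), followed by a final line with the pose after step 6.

0 80/137 80/197 -21240/26989 -10280/26989 6 -6 E
1 160/181 160/337 -68400/60997 -39440/60997 5 -6 N
2 8/17 10/13 -189/221 -19/221 5 -7 W
3 160/433 32/53 -15408/22949 -1552/22949 6 -7 S
4 80/137 80/197 -21240/26989 -10280/26989 6 -6 E
5 160/181 160/337 -68400/60997 -39440/60997 5 -6 N
6 8/17 10/13 -189/221 -19/221 5 -7 W
final 6 -7 S

n=0: pose=(6,-6,E); sL=80/137, sR=80/197; mL=-21240/26989, mR=-10280/26989; mL+mR=-160/137 → advance -1; mR−mL=80/197 → turn +1·90°
n=1: pose=(5,-6,N); sL=160/181, sR=160/337; mL=-68400/60997, mR=-39440/60997; mL+mR=-320/181 → advance -1; mR−mL=160/337 → turn +1·90°
n=2: pose=(5,-7,W); sL=8/17, sR=10/13; mL=-189/221, mR=-19/221; mL+mR=-16/17 → advance -1; mR−mL=10/13 → turn +1·90°
n=3: pose=(6,-7,S); sL=160/433, sR=32/53; mL=-15408/22949, mR=-1552/22949; mL+mR=-320/433 → advance -1; mR−mL=32/53 → turn +1·90°
n=4: pose=(6,-6,E); sL=80/137, sR=80/197; mL=-21240/26989, mR=-10280/26989; mL+mR=-160/137 → advance -1; mR−mL=80/197 → turn +1·90°
n=5: pose=(5,-6,N); sL=160/181, sR=160/337; mL=-68400/60997, mR=-39440/60997; mL+mR=-320/181 → advance -1; mR−mL=160/337 → turn +1·90°
n=6: pose=(5,-7,W); sL=8/17, sR=10/13; mL=-189/221, mR=-19/221; mL+mR=-16/17 → advance -1; mR−mL=10/13 → turn +1·90°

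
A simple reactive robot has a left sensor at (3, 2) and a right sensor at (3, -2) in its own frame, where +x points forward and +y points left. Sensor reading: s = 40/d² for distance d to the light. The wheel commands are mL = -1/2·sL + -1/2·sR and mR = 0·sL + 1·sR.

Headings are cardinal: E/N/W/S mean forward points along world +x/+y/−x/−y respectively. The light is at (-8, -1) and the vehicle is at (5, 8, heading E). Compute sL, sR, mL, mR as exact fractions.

left sensor world pos  = (8, 10); dL² = 377
right sensor world pos = (8, 6); dR² = 305
sL = 40/377 = 40/377
sR = 40/305 = 8/61
mL = -1/2·sL + -1/2·sR = -2728/22997
mR = 0·sL + 1·sR = 8/61

40/377 8/61 -2728/22997 8/61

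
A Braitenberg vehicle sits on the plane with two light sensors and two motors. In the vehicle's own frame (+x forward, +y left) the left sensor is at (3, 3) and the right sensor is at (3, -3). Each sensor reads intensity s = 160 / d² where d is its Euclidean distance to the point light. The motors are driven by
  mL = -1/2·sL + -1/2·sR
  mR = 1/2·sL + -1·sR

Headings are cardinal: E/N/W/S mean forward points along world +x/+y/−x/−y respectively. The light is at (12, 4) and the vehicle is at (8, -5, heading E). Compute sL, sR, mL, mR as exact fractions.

160/37 32/29 -2912/1073 1136/1073

left sensor world pos  = (11, -2); dL² = 37
right sensor world pos = (11, -8); dR² = 145
sL = 160/37 = 160/37
sR = 160/145 = 32/29
mL = -1/2·sL + -1/2·sR = -2912/1073
mR = 1/2·sL + -1·sR = 1136/1073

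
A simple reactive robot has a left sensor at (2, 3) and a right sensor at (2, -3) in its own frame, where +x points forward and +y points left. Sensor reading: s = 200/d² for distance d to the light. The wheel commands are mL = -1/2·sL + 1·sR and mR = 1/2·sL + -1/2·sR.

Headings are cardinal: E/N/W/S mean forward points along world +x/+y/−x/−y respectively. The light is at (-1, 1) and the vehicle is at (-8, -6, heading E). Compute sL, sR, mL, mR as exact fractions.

left sensor world pos  = (-6, -3); dL² = 41
right sensor world pos = (-6, -9); dR² = 125
sL = 200/41 = 200/41
sR = 200/125 = 8/5
mL = -1/2·sL + 1·sR = -172/205
mR = 1/2·sL + -1/2·sR = 336/205

200/41 8/5 -172/205 336/205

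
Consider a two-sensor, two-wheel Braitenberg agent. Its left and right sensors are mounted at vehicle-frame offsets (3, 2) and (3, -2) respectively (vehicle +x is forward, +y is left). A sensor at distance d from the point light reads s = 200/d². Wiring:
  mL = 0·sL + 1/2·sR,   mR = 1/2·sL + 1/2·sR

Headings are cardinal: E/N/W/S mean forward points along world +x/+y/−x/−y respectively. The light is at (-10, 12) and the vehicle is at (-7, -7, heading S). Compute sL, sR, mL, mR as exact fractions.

200/509 40/97 20/97 19880/49373

left sensor world pos  = (-5, -10); dL² = 509
right sensor world pos = (-9, -10); dR² = 485
sL = 200/509 = 200/509
sR = 200/485 = 40/97
mL = 0·sL + 1/2·sR = 20/97
mR = 1/2·sL + 1/2·sR = 19880/49373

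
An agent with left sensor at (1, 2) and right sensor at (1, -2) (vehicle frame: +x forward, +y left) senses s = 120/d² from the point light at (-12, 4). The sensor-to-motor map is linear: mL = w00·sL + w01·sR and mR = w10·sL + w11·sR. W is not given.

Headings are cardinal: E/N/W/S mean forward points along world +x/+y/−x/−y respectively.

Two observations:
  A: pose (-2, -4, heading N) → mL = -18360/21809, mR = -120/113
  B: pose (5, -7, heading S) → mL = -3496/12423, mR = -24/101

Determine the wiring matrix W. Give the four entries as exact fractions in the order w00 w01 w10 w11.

obs A: pose=(-2,-4,N) → sL=120/113, sR=120/193, mL=-18360/21809, mR=-120/113
obs B: pose=(5,-7,S) → sL=24/101, sR=40/123, mL=-3496/12423, mR=-24/101
sensor matrix S = [[120/113, 120/193], [24/101, 40/123]]; det S = 17845760/90311069
solve [mL_A; mL_B] = S·[w00; w01] and [mR_A; mR_B] = S·[w10; w11]:
  w00 = -1/2, w01 = -1/2, w10 = -1, w11 = 0

-1/2 -1/2 -1 0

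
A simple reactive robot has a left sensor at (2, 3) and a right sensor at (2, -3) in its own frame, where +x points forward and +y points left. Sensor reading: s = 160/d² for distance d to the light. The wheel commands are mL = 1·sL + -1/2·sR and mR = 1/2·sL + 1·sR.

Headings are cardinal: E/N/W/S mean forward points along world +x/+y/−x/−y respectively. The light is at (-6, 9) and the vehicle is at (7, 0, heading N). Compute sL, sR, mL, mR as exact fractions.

left sensor world pos  = (4, 2); dL² = 149
right sensor world pos = (10, 2); dR² = 305
sL = 160/149 = 160/149
sR = 160/305 = 32/61
mL = 1·sL + -1/2·sR = 7376/9089
mR = 1/2·sL + 1·sR = 9648/9089

160/149 32/61 7376/9089 9648/9089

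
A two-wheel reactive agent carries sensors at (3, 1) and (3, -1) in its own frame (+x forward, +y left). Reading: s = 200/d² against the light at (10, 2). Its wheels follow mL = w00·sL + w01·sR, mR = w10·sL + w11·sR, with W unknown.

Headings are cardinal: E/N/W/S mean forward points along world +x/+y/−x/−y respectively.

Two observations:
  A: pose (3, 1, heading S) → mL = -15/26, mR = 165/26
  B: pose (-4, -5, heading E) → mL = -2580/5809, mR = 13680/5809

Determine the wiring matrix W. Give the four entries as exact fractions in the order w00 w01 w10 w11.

obs A: pose=(3,1,S) → sL=50/13, sR=5/2, mL=-15/26, mR=165/26
obs B: pose=(-4,-5,E) → sL=200/157, sR=40/37, mL=-2580/5809, mR=13680/5809
sensor matrix S = [[50/13, 5/2], [200/157, 40/37]]; det S = 73500/75517
solve [mL_A; mL_B] = S·[w00; w01] and [mR_A; mR_B] = S·[w10; w11]:
  w00 = 1/2, w01 = -1, w10 = 1, w11 = 1

1/2 -1 1 1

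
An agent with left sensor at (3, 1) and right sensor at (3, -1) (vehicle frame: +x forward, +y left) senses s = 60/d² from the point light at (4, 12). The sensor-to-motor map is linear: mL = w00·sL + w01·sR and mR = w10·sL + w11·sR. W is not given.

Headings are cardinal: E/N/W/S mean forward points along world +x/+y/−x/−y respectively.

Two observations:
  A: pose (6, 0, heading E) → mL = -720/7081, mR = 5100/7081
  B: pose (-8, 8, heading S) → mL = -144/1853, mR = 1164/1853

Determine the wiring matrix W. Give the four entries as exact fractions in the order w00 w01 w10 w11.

-1 1 1 1

obs A: pose=(6,0,E) → sL=30/73, sR=30/97, mL=-720/7081, mR=5100/7081
obs B: pose=(-8,8,S) → sL=6/17, sR=30/109, mL=-144/1853, mR=1164/1853
sensor matrix S = [[30/73, 30/97], [6/17, 30/109]]; det S = 51840/13121093
solve [mL_A; mL_B] = S·[w00; w01] and [mR_A; mR_B] = S·[w10; w11]:
  w00 = -1, w01 = 1, w10 = 1, w11 = 1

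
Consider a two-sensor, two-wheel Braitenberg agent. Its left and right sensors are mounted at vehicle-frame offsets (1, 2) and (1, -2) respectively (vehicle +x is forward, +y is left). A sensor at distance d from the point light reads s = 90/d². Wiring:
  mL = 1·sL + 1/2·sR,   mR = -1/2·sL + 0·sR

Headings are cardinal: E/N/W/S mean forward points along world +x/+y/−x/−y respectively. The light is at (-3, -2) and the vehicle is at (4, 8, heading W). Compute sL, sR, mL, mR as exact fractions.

left sensor world pos  = (3, 6); dL² = 100
right sensor world pos = (3, 10); dR² = 180
sL = 90/100 = 9/10
sR = 90/180 = 1/2
mL = 1·sL + 1/2·sR = 23/20
mR = -1/2·sL + 0·sR = -9/20

9/10 1/2 23/20 -9/20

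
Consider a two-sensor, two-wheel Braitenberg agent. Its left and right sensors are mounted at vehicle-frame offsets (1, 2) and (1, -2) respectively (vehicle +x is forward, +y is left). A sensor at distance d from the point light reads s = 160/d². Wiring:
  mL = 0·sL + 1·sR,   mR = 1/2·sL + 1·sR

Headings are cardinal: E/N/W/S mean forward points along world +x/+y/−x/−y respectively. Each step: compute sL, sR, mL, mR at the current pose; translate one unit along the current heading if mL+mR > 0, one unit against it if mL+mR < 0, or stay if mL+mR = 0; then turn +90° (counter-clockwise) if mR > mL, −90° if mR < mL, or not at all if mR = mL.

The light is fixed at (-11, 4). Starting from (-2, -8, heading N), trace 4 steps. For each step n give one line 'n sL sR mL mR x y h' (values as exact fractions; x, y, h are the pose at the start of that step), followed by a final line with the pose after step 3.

0 16/17 80/121 80/121 2328/2057 -2 -8 N
1 160/233 32/29 32/29 9776/6757 -2 -7 W
2 40/61 8/9 8/9 668/549 -3 -7 S
3 160/181 160/277 160/277 51120/50137 -3 -8 E
final -2 -8 N

n=0: pose=(-2,-8,N); sL=16/17, sR=80/121; mL=80/121, mR=2328/2057; mL+mR=3688/2057 → advance +1; mR−mL=8/17 → turn +1·90°
n=1: pose=(-2,-7,W); sL=160/233, sR=32/29; mL=32/29, mR=9776/6757; mL+mR=17232/6757 → advance +1; mR−mL=80/233 → turn +1·90°
n=2: pose=(-3,-7,S); sL=40/61, sR=8/9; mL=8/9, mR=668/549; mL+mR=1156/549 → advance +1; mR−mL=20/61 → turn +1·90°
n=3: pose=(-3,-8,E); sL=160/181, sR=160/277; mL=160/277, mR=51120/50137; mL+mR=80080/50137 → advance +1; mR−mL=80/181 → turn +1·90°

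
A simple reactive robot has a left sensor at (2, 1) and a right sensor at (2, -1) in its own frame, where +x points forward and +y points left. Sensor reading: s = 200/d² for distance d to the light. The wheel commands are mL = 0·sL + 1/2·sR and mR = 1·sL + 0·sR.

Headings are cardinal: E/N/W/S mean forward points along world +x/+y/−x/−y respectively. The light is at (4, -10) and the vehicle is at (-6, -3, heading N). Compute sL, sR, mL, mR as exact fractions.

100/101 100/81 50/81 100/101

left sensor world pos  = (-7, -1); dL² = 202
right sensor world pos = (-5, -1); dR² = 162
sL = 200/202 = 100/101
sR = 200/162 = 100/81
mL = 0·sL + 1/2·sR = 50/81
mR = 1·sL + 0·sR = 100/101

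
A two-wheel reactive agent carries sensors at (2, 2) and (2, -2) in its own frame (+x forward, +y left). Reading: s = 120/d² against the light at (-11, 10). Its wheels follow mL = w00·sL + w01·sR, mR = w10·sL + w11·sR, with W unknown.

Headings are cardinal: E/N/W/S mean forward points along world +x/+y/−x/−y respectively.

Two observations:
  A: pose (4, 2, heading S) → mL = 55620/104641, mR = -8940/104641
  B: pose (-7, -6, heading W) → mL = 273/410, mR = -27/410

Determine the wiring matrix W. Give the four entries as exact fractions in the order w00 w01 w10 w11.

1 1/2 -1 1/2

obs A: pose=(4,2,S) → sL=120/389, sR=120/269, mL=55620/104641, mR=-8940/104641
obs B: pose=(-7,-6,W) → sL=15/41, sR=3/5, mL=273/410, mR=-27/410
sensor matrix S = [[120/389, 120/269], [15/41, 3/5]]; det S = 93888/4290281
solve [mL_A; mL_B] = S·[w00; w01] and [mR_A; mR_B] = S·[w10; w11]:
  w00 = 1, w01 = 1/2, w10 = -1, w11 = 1/2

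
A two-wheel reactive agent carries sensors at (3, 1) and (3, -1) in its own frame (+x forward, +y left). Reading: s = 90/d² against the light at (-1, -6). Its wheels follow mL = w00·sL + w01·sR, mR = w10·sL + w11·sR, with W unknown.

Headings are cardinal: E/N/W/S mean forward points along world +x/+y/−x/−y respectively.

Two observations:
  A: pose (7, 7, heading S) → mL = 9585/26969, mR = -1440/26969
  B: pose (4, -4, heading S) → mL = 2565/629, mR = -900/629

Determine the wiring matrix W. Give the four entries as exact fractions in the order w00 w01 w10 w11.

obs A: pose=(7,7,S) → sL=90/181, sR=90/149, mL=9585/26969, mR=-1440/26969
obs B: pose=(4,-4,S) → sL=90/37, sR=90/17, mL=2565/629, mR=-900/629
sensor matrix S = [[90/181, 90/149], [90/37, 90/17]]; det S = 19731600/16963501
solve [mL_A; mL_B] = S·[w00; w01] and [mR_A; mR_B] = S·[w10; w11]:
  w00 = -1/2, w01 = 1, w10 = 1/2, w11 = -1/2

-1/2 1 1/2 -1/2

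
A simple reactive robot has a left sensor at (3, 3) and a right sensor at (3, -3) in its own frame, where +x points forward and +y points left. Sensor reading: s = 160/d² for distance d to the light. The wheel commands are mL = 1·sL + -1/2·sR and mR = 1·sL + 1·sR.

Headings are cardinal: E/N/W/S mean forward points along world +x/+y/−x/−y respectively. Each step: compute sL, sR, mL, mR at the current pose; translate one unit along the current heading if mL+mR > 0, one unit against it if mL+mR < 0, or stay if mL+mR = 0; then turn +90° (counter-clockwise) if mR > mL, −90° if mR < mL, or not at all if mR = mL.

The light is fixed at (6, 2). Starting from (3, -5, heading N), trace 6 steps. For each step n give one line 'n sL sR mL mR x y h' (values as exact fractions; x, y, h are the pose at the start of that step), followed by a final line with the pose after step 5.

n=0: pose=(3,-5,N); sL=40/13, sR=10; mL=-25/13, mR=170/13; mL+mR=145/13 → advance +1; mR−mL=15 → turn +1·90°
n=1: pose=(3,-4,W); sL=160/117, sR=32/9; mL=-16/39, mR=64/13; mL+mR=176/39 → advance +1; mR−mL=16/3 → turn +1·90°
n=2: pose=(2,-4,S); sL=80/41, sR=16/13; mL=712/533, mR=1696/533; mL+mR=2408/533 → advance +1; mR−mL=24/13 → turn +1·90°
n=3: pose=(2,-5,E); sL=160/17, sR=160/101; mL=14800/1717, mR=18880/1717; mL+mR=33680/1717 → advance +1; mR−mL=240/101 → turn +1·90°
n=4: pose=(3,-5,N); sL=40/13, sR=10; mL=-25/13, mR=170/13; mL+mR=145/13 → advance +1; mR−mL=15 → turn +1·90°
n=5: pose=(3,-4,W); sL=160/117, sR=32/9; mL=-16/39, mR=64/13; mL+mR=176/39 → advance +1; mR−mL=16/3 → turn +1·90°

0 40/13 10 -25/13 170/13 3 -5 N
1 160/117 32/9 -16/39 64/13 3 -4 W
2 80/41 16/13 712/533 1696/533 2 -4 S
3 160/17 160/101 14800/1717 18880/1717 2 -5 E
4 40/13 10 -25/13 170/13 3 -5 N
5 160/117 32/9 -16/39 64/13 3 -4 W
final 2 -4 S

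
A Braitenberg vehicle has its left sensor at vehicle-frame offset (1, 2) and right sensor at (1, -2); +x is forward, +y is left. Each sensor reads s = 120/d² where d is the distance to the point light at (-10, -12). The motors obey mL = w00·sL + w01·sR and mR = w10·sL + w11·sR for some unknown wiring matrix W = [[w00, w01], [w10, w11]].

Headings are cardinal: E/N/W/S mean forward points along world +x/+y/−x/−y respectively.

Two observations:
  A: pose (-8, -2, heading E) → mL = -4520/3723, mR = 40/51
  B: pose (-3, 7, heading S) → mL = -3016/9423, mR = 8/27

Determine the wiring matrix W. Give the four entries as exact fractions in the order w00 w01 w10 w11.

-1/2 -1/2 1 0

obs A: pose=(-8,-2,E) → sL=40/51, sR=120/73, mL=-4520/3723, mR=40/51
obs B: pose=(-3,7,S) → sL=8/27, sR=120/349, mL=-3016/9423, mR=8/27
sensor matrix S = [[40/51, 120/73], [8/27, 120/349]]; det S = -847360/3897981
solve [mL_A; mL_B] = S·[w00; w01] and [mR_A; mR_B] = S·[w10; w11]:
  w00 = -1/2, w01 = -1/2, w10 = 1, w11 = 0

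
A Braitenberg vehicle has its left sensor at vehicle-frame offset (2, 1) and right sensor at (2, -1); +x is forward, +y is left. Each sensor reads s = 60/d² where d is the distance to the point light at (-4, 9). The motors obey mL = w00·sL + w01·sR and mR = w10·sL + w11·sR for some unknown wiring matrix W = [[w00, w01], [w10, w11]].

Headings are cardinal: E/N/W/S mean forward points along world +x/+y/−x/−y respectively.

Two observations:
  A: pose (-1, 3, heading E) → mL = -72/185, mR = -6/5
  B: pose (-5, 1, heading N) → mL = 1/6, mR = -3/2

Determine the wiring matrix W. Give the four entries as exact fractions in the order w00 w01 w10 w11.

-1 1 -1 0

obs A: pose=(-1,3,E) → sL=6/5, sR=30/37, mL=-72/185, mR=-6/5
obs B: pose=(-5,1,N) → sL=3/2, sR=5/3, mL=1/6, mR=-3/2
sensor matrix S = [[6/5, 30/37], [3/2, 5/3]]; det S = 29/37
solve [mL_A; mL_B] = S·[w00; w01] and [mR_A; mR_B] = S·[w10; w11]:
  w00 = -1, w01 = 1, w10 = -1, w11 = 0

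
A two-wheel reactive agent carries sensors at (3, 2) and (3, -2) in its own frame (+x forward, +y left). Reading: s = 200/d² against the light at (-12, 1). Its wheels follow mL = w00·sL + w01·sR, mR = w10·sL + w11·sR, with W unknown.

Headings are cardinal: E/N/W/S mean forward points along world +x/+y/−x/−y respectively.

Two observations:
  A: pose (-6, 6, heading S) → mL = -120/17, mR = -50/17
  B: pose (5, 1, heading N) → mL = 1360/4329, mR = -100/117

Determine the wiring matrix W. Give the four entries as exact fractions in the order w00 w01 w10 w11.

obs A: pose=(-6,6,S) → sL=50/17, sR=10, mL=-120/17, mR=-50/17
obs B: pose=(5,1,N) → sL=100/117, sR=20/37, mL=1360/4329, mR=-100/117
sensor matrix S = [[50/17, 10], [100/117, 20/37]]; det S = -512000/73593
solve [mL_A; mL_B] = S·[w00; w01] and [mR_A; mR_B] = S·[w10; w11]:
  w00 = 1, w01 = -1, w10 = -1, w11 = 0

1 -1 -1 0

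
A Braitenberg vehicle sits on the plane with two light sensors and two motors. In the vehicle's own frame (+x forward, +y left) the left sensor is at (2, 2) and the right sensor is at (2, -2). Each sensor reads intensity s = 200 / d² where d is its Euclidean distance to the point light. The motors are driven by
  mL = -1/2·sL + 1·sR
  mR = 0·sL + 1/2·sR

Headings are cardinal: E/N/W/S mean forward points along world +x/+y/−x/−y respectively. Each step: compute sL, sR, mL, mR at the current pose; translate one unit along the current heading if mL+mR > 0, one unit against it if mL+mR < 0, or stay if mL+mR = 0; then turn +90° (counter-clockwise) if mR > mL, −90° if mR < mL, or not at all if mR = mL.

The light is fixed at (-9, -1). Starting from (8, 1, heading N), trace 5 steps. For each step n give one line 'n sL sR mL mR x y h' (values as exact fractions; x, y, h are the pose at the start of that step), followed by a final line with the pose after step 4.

0 200/241 200/377 10500/90857 100/377 8 1 N
1 100/113 4/5 202/565 2/5 8 2 W
2 8/13 200/197 1812/2561 100/197 7 2 S
3 50/49 50/53 1125/2597 25/53 7 1 W
4 200/289 200/169 40900/48841 100/169 6 1 S
final 6 0 W

n=0: pose=(8,1,N); sL=200/241, sR=200/377; mL=10500/90857, mR=100/377; mL+mR=34600/90857 → advance +1; mR−mL=13600/90857 → turn +1·90°
n=1: pose=(8,2,W); sL=100/113, sR=4/5; mL=202/565, mR=2/5; mL+mR=428/565 → advance +1; mR−mL=24/565 → turn +1·90°
n=2: pose=(7,2,S); sL=8/13, sR=200/197; mL=1812/2561, mR=100/197; mL+mR=3112/2561 → advance +1; mR−mL=-512/2561 → turn -1·90°
n=3: pose=(7,1,W); sL=50/49, sR=50/53; mL=1125/2597, mR=25/53; mL+mR=2350/2597 → advance +1; mR−mL=100/2597 → turn +1·90°
n=4: pose=(6,1,S); sL=200/289, sR=200/169; mL=40900/48841, mR=100/169; mL+mR=69800/48841 → advance +1; mR−mL=-12000/48841 → turn -1·90°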